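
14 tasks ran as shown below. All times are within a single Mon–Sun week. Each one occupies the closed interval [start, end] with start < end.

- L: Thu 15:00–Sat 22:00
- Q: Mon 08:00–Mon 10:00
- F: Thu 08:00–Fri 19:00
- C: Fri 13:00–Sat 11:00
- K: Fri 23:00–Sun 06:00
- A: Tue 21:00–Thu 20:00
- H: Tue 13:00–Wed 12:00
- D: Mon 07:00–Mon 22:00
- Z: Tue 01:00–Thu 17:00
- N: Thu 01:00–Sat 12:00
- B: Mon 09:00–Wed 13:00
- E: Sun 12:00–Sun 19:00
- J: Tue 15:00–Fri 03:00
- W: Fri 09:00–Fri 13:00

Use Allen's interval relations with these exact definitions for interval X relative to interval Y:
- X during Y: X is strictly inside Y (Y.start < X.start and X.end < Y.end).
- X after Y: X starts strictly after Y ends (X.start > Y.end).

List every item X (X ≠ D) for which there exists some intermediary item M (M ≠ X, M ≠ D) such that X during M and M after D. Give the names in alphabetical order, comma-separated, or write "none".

Target D = [Mon 07:00, Mon 22:00].
Intermediaries M with M after D: A, C, E, F, H, J, K, L, N, W, Z.
Via A — items with X during A: none.
Via C — items with X during C: none.
Via E — items with X during E: none.
Via F — items with X during F: W.
Via H — items with X during H: none.
Via J — items with X during J: A.
Via K — items with X during K: none.
Via L — items with X during L: C, W.
Via N — items with X during N: C, F, W.
Via W — items with X during W: none.
Via Z — items with X during Z: H.
Union: A, C, F, H, W.

A, C, F, H, W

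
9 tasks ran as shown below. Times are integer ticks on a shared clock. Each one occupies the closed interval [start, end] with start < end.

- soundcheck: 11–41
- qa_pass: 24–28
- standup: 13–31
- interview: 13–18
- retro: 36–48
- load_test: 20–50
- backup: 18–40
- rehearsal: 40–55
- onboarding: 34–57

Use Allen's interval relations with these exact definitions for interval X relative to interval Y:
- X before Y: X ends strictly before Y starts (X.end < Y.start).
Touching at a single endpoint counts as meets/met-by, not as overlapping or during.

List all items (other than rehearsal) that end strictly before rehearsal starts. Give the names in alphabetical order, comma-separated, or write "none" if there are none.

Target rehearsal = [40, 55].
backup [18, 40] → meets → no.
interview [13, 18] → before → yes.
load_test [20, 50] → overlaps → no.
onboarding [34, 57] → contains → no.
qa_pass [24, 28] → before → yes.
retro [36, 48] → overlaps → no.
soundcheck [11, 41] → overlaps → no.
standup [13, 31] → before → yes.
Result: interview, qa_pass, standup.

interview, qa_pass, standup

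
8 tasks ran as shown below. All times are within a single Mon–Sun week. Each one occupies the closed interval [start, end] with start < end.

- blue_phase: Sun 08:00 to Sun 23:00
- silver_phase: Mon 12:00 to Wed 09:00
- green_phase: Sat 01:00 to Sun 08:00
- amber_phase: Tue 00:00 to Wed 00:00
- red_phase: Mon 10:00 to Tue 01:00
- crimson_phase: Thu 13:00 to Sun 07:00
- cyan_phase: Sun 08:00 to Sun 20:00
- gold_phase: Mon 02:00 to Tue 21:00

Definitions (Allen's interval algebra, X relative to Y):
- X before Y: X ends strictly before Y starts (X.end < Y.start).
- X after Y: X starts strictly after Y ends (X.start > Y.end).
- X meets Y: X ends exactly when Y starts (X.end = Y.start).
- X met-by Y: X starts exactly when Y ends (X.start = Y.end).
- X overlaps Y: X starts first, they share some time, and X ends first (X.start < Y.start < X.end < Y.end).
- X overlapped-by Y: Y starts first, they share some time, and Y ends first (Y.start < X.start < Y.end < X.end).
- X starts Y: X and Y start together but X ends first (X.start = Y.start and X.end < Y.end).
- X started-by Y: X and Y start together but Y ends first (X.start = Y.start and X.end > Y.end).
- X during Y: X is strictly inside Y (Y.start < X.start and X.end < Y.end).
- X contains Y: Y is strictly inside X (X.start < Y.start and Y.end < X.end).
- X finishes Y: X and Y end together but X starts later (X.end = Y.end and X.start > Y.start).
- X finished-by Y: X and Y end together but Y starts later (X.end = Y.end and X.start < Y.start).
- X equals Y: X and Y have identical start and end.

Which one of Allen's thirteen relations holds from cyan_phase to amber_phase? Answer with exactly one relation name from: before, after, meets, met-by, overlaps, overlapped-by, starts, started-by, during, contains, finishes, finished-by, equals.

after

cyan_phase = [Sun 08:00, Sun 20:00]; amber_phase = [Tue 00:00, Wed 00:00].
Compare endpoints: cyan_phase.start > amber_phase.start, cyan_phase.start > amber_phase.end, cyan_phase.end > amber_phase.start, cyan_phase.end > amber_phase.end.
That pattern is 'after'.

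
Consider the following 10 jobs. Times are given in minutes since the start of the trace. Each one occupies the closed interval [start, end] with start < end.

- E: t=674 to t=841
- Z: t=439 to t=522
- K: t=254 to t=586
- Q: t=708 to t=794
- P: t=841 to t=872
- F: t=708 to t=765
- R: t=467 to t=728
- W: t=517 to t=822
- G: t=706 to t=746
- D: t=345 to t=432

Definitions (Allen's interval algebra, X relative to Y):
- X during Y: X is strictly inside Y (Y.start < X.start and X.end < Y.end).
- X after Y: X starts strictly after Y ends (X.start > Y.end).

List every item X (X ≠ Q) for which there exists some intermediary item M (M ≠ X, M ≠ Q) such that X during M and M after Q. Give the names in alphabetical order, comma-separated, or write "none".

none

Target Q = [t=708, t=794].
Intermediaries M with M after Q: P.
Via P — items with X during P: none.
Union: none.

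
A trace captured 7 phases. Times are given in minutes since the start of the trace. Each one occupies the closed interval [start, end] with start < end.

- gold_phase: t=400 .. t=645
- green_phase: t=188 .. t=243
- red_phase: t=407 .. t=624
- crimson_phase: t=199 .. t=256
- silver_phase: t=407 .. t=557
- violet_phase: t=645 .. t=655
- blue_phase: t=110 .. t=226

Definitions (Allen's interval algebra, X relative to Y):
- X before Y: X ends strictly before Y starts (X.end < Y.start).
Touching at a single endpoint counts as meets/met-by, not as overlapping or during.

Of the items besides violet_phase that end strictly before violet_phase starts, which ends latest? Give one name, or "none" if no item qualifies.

red_phase

Target violet_phase = [t=645, t=655].
blue_phase [t=110, t=226] → before → candidate.
crimson_phase [t=199, t=256] → before → candidate.
gold_phase [t=400, t=645] → meets → excluded.
green_phase [t=188, t=243] → before → candidate.
red_phase [t=407, t=624] → before → candidate.
silver_phase [t=407, t=557] → before → candidate.
Among candidates, latest end is t=624 → red_phase.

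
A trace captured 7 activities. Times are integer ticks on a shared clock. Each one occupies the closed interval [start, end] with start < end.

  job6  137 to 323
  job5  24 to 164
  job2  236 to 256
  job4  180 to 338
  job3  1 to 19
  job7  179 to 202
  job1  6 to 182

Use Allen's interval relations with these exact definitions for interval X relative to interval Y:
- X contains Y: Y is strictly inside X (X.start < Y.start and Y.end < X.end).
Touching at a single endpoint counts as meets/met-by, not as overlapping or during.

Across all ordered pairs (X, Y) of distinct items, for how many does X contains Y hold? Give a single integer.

4

Checking all 42 ordered pairs for relation 'contains'; matching pairs in alphabetical order:
(job1, job5): job1 contains job5 ✓
(job4, job2): job4 contains job2 ✓
(job6, job2): job6 contains job2 ✓
(job6, job7): job6 contains job7 ✓
Count: 4.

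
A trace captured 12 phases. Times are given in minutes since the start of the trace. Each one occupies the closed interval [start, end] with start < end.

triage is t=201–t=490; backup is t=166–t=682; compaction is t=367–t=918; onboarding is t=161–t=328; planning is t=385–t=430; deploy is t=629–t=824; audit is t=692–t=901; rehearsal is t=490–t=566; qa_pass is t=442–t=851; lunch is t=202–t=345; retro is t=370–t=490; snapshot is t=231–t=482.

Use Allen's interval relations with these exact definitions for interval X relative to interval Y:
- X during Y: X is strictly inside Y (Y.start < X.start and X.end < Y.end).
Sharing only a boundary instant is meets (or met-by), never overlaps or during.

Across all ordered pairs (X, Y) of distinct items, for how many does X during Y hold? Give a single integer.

19

Checking all 132 ordered pairs for relation 'during'; matching pairs in alphabetical order:
(audit, compaction): audit during compaction ✓
(deploy, compaction): deploy during compaction ✓
(deploy, qa_pass): deploy during qa_pass ✓
(lunch, backup): lunch during backup ✓
(lunch, triage): lunch during triage ✓
(planning, backup): planning during backup ✓
(planning, compaction): planning during compaction ✓
(planning, retro): planning during retro ✓
(planning, snapshot): planning during snapshot ✓
(planning, triage): planning during triage ✓
(qa_pass, compaction): qa_pass during compaction ✓
(rehearsal, backup): rehearsal during backup ✓
(rehearsal, compaction): rehearsal during compaction ✓
(rehearsal, qa_pass): rehearsal during qa_pass ✓
(retro, backup): retro during backup ✓
(retro, compaction): retro during compaction ✓
(snapshot, backup): snapshot during backup ✓
(snapshot, triage): snapshot during triage ✓
(triage, backup): triage during backup ✓
Count: 19.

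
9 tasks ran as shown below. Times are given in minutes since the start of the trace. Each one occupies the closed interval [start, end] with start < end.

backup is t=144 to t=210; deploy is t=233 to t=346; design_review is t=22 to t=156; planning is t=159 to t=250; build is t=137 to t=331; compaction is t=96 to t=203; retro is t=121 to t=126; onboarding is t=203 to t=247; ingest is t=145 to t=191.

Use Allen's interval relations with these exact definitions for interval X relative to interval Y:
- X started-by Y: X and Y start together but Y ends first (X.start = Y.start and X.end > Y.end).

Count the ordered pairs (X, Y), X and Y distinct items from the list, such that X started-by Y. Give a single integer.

0

Checking all 72 ordered pairs for relation 'started-by'; matching pairs in alphabetical order:
No pair satisfies it.
Count: 0.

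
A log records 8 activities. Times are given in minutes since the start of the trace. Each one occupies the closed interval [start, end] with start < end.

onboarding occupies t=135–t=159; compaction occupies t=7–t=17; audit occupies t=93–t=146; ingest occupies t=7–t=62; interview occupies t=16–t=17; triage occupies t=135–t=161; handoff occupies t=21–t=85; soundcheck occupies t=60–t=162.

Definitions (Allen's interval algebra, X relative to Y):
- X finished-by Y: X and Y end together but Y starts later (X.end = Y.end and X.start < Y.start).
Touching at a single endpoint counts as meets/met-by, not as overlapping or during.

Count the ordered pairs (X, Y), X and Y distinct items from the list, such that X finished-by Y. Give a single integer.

Checking all 56 ordered pairs for relation 'finished-by'; matching pairs in alphabetical order:
(compaction, interview): compaction finished-by interview ✓
Count: 1.

1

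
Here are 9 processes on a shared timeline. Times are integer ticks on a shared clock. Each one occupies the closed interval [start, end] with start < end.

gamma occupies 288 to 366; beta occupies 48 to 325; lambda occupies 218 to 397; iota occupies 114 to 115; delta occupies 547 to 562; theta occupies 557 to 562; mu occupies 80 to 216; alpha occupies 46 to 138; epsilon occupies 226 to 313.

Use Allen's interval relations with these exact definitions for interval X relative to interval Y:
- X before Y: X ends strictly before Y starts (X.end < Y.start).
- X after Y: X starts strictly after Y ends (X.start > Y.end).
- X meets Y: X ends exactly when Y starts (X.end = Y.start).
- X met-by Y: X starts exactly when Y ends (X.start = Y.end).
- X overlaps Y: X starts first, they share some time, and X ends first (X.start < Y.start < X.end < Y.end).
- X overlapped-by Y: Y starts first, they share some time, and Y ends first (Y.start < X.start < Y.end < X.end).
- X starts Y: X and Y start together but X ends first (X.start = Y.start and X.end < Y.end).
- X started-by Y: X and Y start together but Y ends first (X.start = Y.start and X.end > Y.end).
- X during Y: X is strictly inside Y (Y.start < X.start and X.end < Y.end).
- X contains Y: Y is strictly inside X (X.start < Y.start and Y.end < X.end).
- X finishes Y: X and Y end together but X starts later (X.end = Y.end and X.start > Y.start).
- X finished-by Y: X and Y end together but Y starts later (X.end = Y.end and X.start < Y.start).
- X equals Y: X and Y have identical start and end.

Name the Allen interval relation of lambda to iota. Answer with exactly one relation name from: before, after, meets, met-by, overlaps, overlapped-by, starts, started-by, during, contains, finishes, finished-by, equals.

after

lambda = [218, 397]; iota = [114, 115].
Compare endpoints: lambda.start > iota.start, lambda.start > iota.end, lambda.end > iota.start, lambda.end > iota.end.
That pattern is 'after'.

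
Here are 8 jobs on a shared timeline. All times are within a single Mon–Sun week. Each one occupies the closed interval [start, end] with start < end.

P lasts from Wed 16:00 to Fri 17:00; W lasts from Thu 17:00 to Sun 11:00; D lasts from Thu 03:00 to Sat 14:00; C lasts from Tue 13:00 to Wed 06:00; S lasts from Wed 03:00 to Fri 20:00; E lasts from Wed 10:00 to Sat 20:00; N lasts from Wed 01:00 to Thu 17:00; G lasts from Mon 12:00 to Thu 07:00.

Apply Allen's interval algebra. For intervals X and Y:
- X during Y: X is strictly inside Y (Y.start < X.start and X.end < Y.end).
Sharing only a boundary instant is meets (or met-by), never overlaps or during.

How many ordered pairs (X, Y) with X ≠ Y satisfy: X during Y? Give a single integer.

Checking all 56 ordered pairs for relation 'during'; matching pairs in alphabetical order:
(C, G): C during G ✓
(D, E): D during E ✓
(P, E): P during E ✓
(P, S): P during S ✓
Count: 4.

4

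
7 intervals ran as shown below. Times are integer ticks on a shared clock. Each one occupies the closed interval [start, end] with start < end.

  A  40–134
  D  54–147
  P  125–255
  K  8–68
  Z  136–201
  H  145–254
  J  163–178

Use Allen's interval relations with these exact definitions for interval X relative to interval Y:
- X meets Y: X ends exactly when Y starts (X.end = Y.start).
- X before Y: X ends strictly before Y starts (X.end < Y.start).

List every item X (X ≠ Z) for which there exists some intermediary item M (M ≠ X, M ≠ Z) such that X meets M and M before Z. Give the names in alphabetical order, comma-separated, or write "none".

none

Target Z = [136, 201].
Intermediaries M with M before Z: A, K.
Via A — items with X meets A: none.
Via K — items with X meets K: none.
Union: none.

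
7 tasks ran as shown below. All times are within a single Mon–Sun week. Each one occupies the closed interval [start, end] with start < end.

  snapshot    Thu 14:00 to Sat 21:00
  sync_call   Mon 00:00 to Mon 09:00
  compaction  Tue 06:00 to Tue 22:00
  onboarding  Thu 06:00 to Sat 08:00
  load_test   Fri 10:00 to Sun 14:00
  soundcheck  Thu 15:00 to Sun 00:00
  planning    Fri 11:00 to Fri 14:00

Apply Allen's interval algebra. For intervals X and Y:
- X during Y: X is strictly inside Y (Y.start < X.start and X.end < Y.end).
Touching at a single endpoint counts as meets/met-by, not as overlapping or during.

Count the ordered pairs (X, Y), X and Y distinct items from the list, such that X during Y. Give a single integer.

Checking all 42 ordered pairs for relation 'during'; matching pairs in alphabetical order:
(planning, load_test): planning during load_test ✓
(planning, onboarding): planning during onboarding ✓
(planning, snapshot): planning during snapshot ✓
(planning, soundcheck): planning during soundcheck ✓
Count: 4.

4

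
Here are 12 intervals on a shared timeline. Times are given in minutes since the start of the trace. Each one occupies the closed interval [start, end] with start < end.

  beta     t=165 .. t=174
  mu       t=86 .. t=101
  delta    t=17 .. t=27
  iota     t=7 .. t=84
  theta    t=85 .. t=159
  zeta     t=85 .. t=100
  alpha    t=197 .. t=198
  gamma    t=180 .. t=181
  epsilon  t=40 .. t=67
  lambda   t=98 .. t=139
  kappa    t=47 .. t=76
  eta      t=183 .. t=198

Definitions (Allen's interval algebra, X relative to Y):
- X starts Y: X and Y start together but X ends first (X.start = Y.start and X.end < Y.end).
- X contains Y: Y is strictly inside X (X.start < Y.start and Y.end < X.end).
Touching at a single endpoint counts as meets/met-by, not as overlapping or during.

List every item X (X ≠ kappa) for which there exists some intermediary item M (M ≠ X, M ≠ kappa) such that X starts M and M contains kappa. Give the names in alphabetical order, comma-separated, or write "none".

none

Target kappa = [t=47, t=76].
Intermediaries M with M contains kappa: iota.
Via iota — items with X starts iota: none.
Union: none.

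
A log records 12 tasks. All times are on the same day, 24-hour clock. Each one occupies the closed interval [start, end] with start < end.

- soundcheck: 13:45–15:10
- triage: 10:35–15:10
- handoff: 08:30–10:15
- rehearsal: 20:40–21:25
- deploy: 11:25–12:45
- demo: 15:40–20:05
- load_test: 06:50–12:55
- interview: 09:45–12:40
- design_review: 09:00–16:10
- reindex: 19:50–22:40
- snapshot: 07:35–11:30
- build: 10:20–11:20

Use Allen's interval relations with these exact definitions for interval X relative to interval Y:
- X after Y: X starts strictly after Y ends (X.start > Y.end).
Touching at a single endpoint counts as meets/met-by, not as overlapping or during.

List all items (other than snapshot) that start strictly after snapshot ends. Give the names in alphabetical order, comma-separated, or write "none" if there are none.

demo, rehearsal, reindex, soundcheck

Target snapshot = [07:35, 11:30].
build [10:20, 11:20] → during → no.
demo [15:40, 20:05] → after → yes.
deploy [11:25, 12:45] → overlapped-by → no.
design_review [09:00, 16:10] → overlapped-by → no.
handoff [08:30, 10:15] → during → no.
interview [09:45, 12:40] → overlapped-by → no.
load_test [06:50, 12:55] → contains → no.
rehearsal [20:40, 21:25] → after → yes.
reindex [19:50, 22:40] → after → yes.
soundcheck [13:45, 15:10] → after → yes.
triage [10:35, 15:10] → overlapped-by → no.
Result: demo, rehearsal, reindex, soundcheck.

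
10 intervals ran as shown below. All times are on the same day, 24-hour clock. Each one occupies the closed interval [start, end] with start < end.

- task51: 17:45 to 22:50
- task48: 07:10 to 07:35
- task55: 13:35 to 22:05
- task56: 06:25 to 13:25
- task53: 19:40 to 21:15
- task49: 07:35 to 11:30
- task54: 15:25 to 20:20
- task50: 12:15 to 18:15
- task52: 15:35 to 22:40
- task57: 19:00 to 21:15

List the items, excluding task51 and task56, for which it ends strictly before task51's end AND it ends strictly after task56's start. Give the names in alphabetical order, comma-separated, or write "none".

task48, task49, task50, task52, task53, task54, task55, task57

Conditions: its end is strictly before task51's end (X.end < 22:50) AND its end is strictly after task56's start (X.end > 06:25).
task48: end 07:35 < 22:50? ✓; end 07:35 > 06:25? ✓ → yes.
task49: end 11:30 < 22:50? ✓; end 11:30 > 06:25? ✓ → yes.
task50: end 18:15 < 22:50? ✓; end 18:15 > 06:25? ✓ → yes.
task52: end 22:40 < 22:50? ✓; end 22:40 > 06:25? ✓ → yes.
task53: end 21:15 < 22:50? ✓; end 21:15 > 06:25? ✓ → yes.
task54: end 20:20 < 22:50? ✓; end 20:20 > 06:25? ✓ → yes.
task55: end 22:05 < 22:50? ✓; end 22:05 > 06:25? ✓ → yes.
task57: end 21:15 < 22:50? ✓; end 21:15 > 06:25? ✓ → yes.
Result: task48, task49, task50, task52, task53, task54, task55, task57.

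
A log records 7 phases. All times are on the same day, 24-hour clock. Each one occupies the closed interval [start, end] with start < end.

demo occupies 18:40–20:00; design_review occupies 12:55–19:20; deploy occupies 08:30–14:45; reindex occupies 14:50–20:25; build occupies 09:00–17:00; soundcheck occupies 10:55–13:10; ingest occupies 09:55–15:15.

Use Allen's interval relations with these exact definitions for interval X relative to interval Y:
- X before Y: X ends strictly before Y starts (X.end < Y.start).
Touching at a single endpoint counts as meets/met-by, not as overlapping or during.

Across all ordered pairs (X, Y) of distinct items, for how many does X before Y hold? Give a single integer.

6

Checking all 42 ordered pairs for relation 'before'; matching pairs in alphabetical order:
(build, demo): build before demo ✓
(deploy, demo): deploy before demo ✓
(deploy, reindex): deploy before reindex ✓
(ingest, demo): ingest before demo ✓
(soundcheck, demo): soundcheck before demo ✓
(soundcheck, reindex): soundcheck before reindex ✓
Count: 6.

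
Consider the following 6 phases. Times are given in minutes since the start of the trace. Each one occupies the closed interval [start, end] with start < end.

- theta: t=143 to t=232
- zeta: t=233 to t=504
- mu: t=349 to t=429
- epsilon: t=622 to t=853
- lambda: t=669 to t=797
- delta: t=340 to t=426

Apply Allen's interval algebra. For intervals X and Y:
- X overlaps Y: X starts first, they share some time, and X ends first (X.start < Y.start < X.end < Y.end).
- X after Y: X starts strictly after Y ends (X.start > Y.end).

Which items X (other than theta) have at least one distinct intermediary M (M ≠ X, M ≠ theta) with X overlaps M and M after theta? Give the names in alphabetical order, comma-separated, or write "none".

delta

Target theta = [t=143, t=232].
Intermediaries M with M after theta: delta, epsilon, lambda, mu, zeta.
Via delta — items with X overlaps delta: none.
Via epsilon — items with X overlaps epsilon: none.
Via lambda — items with X overlaps lambda: none.
Via mu — items with X overlaps mu: delta.
Via zeta — items with X overlaps zeta: none.
Union: delta.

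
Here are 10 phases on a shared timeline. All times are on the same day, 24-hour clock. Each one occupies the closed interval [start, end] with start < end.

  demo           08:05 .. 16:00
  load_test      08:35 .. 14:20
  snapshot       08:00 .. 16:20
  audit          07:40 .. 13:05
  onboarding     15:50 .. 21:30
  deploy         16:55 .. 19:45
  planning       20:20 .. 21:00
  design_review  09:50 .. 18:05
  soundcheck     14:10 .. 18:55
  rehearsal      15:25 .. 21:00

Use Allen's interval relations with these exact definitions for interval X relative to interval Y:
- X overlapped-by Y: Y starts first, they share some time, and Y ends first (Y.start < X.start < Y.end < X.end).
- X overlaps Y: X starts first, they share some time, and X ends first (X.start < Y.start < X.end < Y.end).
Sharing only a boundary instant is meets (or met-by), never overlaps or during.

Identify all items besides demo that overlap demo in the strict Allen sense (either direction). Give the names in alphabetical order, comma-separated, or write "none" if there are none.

audit, design_review, onboarding, rehearsal, soundcheck

Target demo = [08:05, 16:00].
audit [07:40, 13:05] → overlaps → yes.
deploy [16:55, 19:45] → after → no.
design_review [09:50, 18:05] → overlapped-by → yes.
load_test [08:35, 14:20] → during → no.
onboarding [15:50, 21:30] → overlapped-by → yes.
planning [20:20, 21:00] → after → no.
rehearsal [15:25, 21:00] → overlapped-by → yes.
snapshot [08:00, 16:20] → contains → no.
soundcheck [14:10, 18:55] → overlapped-by → yes.
Result: audit, design_review, onboarding, rehearsal, soundcheck.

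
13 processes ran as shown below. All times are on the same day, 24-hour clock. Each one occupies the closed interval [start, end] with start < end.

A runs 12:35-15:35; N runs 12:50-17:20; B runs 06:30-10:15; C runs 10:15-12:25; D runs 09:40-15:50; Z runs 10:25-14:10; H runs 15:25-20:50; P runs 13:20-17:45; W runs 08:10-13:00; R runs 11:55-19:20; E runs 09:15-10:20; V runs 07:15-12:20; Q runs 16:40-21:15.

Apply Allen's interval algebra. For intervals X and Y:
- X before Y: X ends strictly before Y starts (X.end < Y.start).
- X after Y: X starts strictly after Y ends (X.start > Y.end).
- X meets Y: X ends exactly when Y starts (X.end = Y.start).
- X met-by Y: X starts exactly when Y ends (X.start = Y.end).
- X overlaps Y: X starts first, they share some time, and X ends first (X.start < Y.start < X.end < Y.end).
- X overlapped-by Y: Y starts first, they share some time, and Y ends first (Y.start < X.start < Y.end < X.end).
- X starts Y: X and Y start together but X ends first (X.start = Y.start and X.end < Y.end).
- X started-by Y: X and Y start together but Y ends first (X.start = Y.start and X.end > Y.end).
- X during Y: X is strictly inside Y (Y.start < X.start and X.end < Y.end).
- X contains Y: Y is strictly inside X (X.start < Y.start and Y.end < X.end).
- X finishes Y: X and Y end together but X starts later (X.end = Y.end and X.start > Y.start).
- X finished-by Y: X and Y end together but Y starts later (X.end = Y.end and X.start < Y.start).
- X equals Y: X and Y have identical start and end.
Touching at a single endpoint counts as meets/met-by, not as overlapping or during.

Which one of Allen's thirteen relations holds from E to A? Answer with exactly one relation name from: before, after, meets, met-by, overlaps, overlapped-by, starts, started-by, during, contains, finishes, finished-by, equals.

E = [09:15, 10:20]; A = [12:35, 15:35].
Compare endpoints: E.start < A.start, E.start < A.end, E.end < A.start, E.end < A.end.
That pattern is 'before'.

before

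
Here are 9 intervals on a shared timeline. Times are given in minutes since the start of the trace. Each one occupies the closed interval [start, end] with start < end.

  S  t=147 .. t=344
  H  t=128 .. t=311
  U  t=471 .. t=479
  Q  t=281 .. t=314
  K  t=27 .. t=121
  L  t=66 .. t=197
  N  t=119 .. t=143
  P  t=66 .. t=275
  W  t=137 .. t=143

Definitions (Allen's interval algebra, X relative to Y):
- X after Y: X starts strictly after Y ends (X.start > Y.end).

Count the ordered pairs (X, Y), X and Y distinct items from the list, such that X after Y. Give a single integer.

18

Checking all 72 ordered pairs for relation 'after'; matching pairs in alphabetical order:
(H, K): H after K ✓
(Q, K): Q after K ✓
(Q, L): Q after L ✓
(Q, N): Q after N ✓
(Q, P): Q after P ✓
(Q, W): Q after W ✓
(S, K): S after K ✓
(S, N): S after N ✓
(S, W): S after W ✓
(U, H): U after H ✓
(U, K): U after K ✓
(U, L): U after L ✓
(U, N): U after N ✓
(U, P): U after P ✓
(U, Q): U after Q ✓
(U, S): U after S ✓
(U, W): U after W ✓
(W, K): W after K ✓
Count: 18.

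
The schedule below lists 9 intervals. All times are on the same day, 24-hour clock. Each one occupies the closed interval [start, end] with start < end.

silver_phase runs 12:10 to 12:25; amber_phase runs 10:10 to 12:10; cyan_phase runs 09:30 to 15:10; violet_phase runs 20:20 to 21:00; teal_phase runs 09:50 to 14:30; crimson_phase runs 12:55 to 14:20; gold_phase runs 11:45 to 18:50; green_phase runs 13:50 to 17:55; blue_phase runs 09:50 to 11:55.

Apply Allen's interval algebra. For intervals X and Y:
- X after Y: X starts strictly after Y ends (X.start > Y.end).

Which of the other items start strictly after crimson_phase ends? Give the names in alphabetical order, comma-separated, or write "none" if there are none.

Target crimson_phase = [12:55, 14:20].
amber_phase [10:10, 12:10] → before → no.
blue_phase [09:50, 11:55] → before → no.
cyan_phase [09:30, 15:10] → contains → no.
gold_phase [11:45, 18:50] → contains → no.
green_phase [13:50, 17:55] → overlapped-by → no.
silver_phase [12:10, 12:25] → before → no.
teal_phase [09:50, 14:30] → contains → no.
violet_phase [20:20, 21:00] → after → yes.
Result: violet_phase.

violet_phase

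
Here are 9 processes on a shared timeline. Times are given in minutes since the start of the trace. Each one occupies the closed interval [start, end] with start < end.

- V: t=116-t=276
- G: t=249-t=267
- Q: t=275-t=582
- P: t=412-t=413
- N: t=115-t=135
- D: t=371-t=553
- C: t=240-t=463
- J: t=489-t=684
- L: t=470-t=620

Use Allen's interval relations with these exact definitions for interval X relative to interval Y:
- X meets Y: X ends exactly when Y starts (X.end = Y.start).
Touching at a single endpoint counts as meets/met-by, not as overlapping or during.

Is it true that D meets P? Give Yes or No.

No

D = [t=371, t=553], P = [t=412, t=413].
Actual relation of D to P: contains.
Asked whether 'meets' holds → No.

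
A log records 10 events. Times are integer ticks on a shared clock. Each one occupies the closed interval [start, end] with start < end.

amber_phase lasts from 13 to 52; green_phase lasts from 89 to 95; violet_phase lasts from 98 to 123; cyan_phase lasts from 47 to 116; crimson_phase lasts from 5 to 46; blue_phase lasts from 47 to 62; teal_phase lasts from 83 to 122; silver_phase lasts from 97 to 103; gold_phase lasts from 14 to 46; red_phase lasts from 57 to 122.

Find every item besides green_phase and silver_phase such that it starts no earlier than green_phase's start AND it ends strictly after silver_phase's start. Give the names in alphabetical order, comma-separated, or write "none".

violet_phase

Conditions: its start is no earlier than green_phase's start (X.start >= 89) AND its end is strictly after silver_phase's start (X.end > 97).
amber_phase: start 13 >= 89? ✗; end 52 > 97? ✗ → no.
blue_phase: start 47 >= 89? ✗; end 62 > 97? ✗ → no.
crimson_phase: start 5 >= 89? ✗; end 46 > 97? ✗ → no.
cyan_phase: start 47 >= 89? ✗; end 116 > 97? ✓ → no.
gold_phase: start 14 >= 89? ✗; end 46 > 97? ✗ → no.
red_phase: start 57 >= 89? ✗; end 122 > 97? ✓ → no.
teal_phase: start 83 >= 89? ✗; end 122 > 97? ✓ → no.
violet_phase: start 98 >= 89? ✓; end 123 > 97? ✓ → yes.
Result: violet_phase.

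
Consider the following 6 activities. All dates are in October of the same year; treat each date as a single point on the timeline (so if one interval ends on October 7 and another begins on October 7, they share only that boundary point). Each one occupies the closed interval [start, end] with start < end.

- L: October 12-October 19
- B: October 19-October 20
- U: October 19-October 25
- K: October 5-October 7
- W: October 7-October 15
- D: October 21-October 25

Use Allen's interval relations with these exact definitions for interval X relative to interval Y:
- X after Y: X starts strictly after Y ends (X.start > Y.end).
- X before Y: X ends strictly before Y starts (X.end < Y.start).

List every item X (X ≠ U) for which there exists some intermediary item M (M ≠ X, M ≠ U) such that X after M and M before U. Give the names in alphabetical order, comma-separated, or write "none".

B, D, L

Target U = [October 19, October 25].
Intermediaries M with M before U: K, W.
Via K — items with X after K: B, D, L.
Via W — items with X after W: B, D.
Union: B, D, L.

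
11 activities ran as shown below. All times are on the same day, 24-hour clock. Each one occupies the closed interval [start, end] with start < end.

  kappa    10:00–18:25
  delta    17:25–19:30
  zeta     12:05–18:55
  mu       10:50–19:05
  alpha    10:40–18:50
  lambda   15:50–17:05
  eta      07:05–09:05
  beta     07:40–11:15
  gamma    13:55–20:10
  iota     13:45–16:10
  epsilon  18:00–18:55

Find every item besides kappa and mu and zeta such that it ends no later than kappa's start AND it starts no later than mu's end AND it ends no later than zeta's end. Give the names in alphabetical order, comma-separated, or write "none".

eta

Conditions: its end is no later than kappa's start (X.end <= 10:00) AND its start is no later than mu's end (X.start <= 19:05) AND its end is no later than zeta's end (X.end <= 18:55).
alpha: end 18:50 <= 10:00? ✗; start 10:40 <= 19:05? ✓; end 18:50 <= 18:55? ✓ → no.
beta: end 11:15 <= 10:00? ✗; start 07:40 <= 19:05? ✓; end 11:15 <= 18:55? ✓ → no.
delta: end 19:30 <= 10:00? ✗; start 17:25 <= 19:05? ✓; end 19:30 <= 18:55? ✗ → no.
epsilon: end 18:55 <= 10:00? ✗; start 18:00 <= 19:05? ✓; end 18:55 <= 18:55? ✓ → no.
eta: end 09:05 <= 10:00? ✓; start 07:05 <= 19:05? ✓; end 09:05 <= 18:55? ✓ → yes.
gamma: end 20:10 <= 10:00? ✗; start 13:55 <= 19:05? ✓; end 20:10 <= 18:55? ✗ → no.
iota: end 16:10 <= 10:00? ✗; start 13:45 <= 19:05? ✓; end 16:10 <= 18:55? ✓ → no.
lambda: end 17:05 <= 10:00? ✗; start 15:50 <= 19:05? ✓; end 17:05 <= 18:55? ✓ → no.
Result: eta.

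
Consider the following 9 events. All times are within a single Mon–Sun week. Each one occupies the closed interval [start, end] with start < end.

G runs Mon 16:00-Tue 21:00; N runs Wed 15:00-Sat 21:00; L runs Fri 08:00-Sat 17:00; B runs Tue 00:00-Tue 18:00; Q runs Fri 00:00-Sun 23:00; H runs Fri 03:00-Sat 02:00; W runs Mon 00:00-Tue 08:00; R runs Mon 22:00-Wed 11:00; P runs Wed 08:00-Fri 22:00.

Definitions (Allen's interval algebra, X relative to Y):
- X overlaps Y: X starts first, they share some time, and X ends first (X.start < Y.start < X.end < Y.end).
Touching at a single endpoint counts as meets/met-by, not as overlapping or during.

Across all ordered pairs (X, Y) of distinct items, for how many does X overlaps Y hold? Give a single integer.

Checking all 72 ordered pairs for relation 'overlaps'; matching pairs in alphabetical order:
(G, R): G overlaps R ✓
(H, L): H overlaps L ✓
(N, Q): N overlaps Q ✓
(P, H): P overlaps H ✓
(P, L): P overlaps L ✓
(P, N): P overlaps N ✓
(P, Q): P overlaps Q ✓
(R, P): R overlaps P ✓
(W, B): W overlaps B ✓
(W, G): W overlaps G ✓
(W, R): W overlaps R ✓
Count: 11.

11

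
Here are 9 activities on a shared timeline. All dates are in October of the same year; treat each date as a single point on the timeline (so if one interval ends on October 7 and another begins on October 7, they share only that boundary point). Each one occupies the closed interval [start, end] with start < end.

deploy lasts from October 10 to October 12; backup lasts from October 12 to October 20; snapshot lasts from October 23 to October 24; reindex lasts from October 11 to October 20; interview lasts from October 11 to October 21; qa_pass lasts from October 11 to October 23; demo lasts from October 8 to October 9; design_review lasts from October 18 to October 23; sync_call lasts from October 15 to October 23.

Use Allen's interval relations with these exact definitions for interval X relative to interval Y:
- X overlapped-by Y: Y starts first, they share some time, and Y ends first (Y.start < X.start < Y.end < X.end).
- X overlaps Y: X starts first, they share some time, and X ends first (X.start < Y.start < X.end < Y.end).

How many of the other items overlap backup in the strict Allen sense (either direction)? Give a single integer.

Target backup = [October 12, October 20].
demo [October 8, October 9] → before → no.
deploy [October 10, October 12] → meets → no.
design_review [October 18, October 23] → overlapped-by → counts.
interview [October 11, October 21] → contains → no.
qa_pass [October 11, October 23] → contains → no.
reindex [October 11, October 20] → finished-by → no.
snapshot [October 23, October 24] → after → no.
sync_call [October 15, October 23] → overlapped-by → counts.
Total: 2.

2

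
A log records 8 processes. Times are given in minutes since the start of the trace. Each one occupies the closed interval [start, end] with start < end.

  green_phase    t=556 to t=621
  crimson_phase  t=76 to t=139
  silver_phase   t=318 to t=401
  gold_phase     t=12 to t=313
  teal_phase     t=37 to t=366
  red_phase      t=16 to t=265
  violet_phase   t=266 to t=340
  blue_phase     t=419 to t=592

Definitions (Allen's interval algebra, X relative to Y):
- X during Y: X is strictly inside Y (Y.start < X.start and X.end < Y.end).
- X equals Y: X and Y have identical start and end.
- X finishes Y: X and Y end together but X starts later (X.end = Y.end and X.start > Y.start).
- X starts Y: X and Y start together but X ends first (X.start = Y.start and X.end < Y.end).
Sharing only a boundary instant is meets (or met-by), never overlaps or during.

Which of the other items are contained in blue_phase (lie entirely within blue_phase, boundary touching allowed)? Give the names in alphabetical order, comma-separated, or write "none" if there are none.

none

Target blue_phase = [t=419, t=592].
crimson_phase [t=76, t=139] → before → no.
gold_phase [t=12, t=313] → before → no.
green_phase [t=556, t=621] → overlapped-by → no.
red_phase [t=16, t=265] → before → no.
silver_phase [t=318, t=401] → before → no.
teal_phase [t=37, t=366] → before → no.
violet_phase [t=266, t=340] → before → no.
Result: none.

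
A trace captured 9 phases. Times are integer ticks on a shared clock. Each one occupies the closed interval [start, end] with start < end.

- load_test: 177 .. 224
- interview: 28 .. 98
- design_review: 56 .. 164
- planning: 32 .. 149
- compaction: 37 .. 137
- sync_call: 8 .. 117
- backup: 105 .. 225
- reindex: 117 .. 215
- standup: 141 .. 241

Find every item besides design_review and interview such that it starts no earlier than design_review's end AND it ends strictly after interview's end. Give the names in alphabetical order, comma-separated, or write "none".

Conditions: its start is no earlier than design_review's end (X.start >= 164) AND its end is strictly after interview's end (X.end > 98).
backup: start 105 >= 164? ✗; end 225 > 98? ✓ → no.
compaction: start 37 >= 164? ✗; end 137 > 98? ✓ → no.
load_test: start 177 >= 164? ✓; end 224 > 98? ✓ → yes.
planning: start 32 >= 164? ✗; end 149 > 98? ✓ → no.
reindex: start 117 >= 164? ✗; end 215 > 98? ✓ → no.
standup: start 141 >= 164? ✗; end 241 > 98? ✓ → no.
sync_call: start 8 >= 164? ✗; end 117 > 98? ✓ → no.
Result: load_test.

load_test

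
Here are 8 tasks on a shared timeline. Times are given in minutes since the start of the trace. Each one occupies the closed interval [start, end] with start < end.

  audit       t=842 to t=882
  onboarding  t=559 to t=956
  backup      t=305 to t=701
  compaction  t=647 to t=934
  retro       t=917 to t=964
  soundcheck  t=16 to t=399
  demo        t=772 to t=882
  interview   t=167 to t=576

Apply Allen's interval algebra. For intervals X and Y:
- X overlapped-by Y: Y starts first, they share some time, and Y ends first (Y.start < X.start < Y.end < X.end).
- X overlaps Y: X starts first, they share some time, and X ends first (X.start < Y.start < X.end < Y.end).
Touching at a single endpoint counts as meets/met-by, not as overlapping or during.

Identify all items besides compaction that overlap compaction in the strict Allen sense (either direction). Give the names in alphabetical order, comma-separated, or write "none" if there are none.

backup, retro

Target compaction = [t=647, t=934].
audit [t=842, t=882] → during → no.
backup [t=305, t=701] → overlaps → yes.
demo [t=772, t=882] → during → no.
interview [t=167, t=576] → before → no.
onboarding [t=559, t=956] → contains → no.
retro [t=917, t=964] → overlapped-by → yes.
soundcheck [t=16, t=399] → before → no.
Result: backup, retro.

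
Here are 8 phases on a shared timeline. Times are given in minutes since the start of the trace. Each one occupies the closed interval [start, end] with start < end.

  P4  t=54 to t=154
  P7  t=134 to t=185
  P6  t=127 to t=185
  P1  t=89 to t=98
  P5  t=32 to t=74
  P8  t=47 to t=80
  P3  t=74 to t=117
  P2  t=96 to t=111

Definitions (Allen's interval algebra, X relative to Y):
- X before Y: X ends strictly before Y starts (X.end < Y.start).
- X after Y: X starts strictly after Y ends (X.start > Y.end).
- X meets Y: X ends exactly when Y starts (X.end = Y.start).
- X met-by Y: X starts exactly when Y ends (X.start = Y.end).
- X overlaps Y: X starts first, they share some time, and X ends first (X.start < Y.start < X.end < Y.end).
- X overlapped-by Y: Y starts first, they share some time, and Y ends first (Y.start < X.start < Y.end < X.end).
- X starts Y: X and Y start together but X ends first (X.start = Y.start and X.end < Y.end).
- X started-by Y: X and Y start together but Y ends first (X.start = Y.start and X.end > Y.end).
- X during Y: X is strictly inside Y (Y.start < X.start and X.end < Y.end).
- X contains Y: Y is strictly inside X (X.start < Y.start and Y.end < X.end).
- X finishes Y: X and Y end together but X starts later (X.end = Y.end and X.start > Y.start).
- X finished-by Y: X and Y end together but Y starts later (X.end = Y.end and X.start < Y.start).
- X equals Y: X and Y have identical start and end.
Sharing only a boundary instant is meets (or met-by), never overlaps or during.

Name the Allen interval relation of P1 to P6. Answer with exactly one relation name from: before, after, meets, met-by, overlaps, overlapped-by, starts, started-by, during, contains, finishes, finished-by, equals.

before

P1 = [t=89, t=98]; P6 = [t=127, t=185].
Compare endpoints: P1.start < P6.start, P1.start < P6.end, P1.end < P6.start, P1.end < P6.end.
That pattern is 'before'.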